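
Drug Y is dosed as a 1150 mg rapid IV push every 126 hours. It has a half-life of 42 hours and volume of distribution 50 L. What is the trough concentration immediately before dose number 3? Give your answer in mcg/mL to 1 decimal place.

3.2 mcg/mL

f = (1/2)^(τ/t½) = (1/2)^(126/42) ≈ 0.1250.
C₀ = D/Vd = 1150/50 ≈ 23.000 mcg/mL.
Before the 3rd dose, 2 doses have been given. Superposition: Cmin = C₀·(f + f²).
≈ 23.000 × (0.1250 + 0.0156) ≈ 23.000 × 0.1406 ≈ 3.234 mcg/mL.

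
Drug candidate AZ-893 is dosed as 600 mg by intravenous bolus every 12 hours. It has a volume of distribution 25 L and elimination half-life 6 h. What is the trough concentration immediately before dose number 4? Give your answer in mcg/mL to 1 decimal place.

7.9 mcg/mL

f = (1/2)^(τ/t½) = (1/2)^(12/6) ≈ 0.2500.
C₀ = D/Vd = 600/25 ≈ 24.000 mcg/mL.
Before the 4th dose, 3 doses have been given. Superposition: Cmin = C₀·(f + f² + … + f^3).
≈ 24.000 × (0.2500 + 0.0625 + 0.0156) ≈ 24.000 × 0.3281 ≈ 7.874 mcg/mL.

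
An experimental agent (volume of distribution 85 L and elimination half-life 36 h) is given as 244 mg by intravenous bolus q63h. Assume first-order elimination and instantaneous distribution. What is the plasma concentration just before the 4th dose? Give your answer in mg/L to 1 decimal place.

f = (1/2)^(τ/t½) = (1/2)^(63/36) ≈ 0.2973.
C₀ = D/Vd = 244/85 ≈ 2.871 mg/L.
Before the 4th dose, 3 doses have been given. Superposition: Cmin = C₀·(f + f² + … + f^3).
≈ 2.871 × (0.2973 + 0.0884 + 0.0263) ≈ 2.871 × 0.4120 ≈ 1.183 mg/L.

1.2 mg/L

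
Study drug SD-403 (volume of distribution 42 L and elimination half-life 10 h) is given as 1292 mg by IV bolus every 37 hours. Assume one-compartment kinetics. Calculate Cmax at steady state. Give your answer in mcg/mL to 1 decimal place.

Over one 37-h interval, 37/10 ≈ 3.7 half-lives elapse, leaving f ≈ 0.0769 of each dose.
Accumulation ratio R = 1/(1 − f) ≈ 1/0.9231 ≈ 1.0833.
Single-dose peak C₀ = D/Vd = 1292/42 ≈ 30.762 mcg/mL.
Steady-state peak Cmax,ss = C₀·R ≈ 30.762 × 1.0833 ≈ 33.324 mcg/mL.

33.3 mcg/mL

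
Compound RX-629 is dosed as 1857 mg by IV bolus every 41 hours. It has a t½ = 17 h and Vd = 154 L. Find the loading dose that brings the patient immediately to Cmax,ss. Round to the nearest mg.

2287 mg

f = (1/2)^(41/17) ≈ 0.187926; accumulation ratio R = 1/(1−f) ≈ 1.23141.
Loading dose to hit Cmax,ss on first dose: D_load = D_maint·R ≈ 1857 × 1.23141 ≈ 2286.73 mg.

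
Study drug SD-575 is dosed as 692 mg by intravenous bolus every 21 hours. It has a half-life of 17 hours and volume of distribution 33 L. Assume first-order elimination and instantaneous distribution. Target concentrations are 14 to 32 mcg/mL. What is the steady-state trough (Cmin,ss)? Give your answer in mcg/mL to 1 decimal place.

τ/t½ = 21/17 ≈ 1.2353, so fraction remaining f = (1/2)^(21/17) ≈ 0.4248.
Each bolus raises the concentration by D/Vd = 692/33 ≈ 20.970 mcg/mL.
Steady-state trough Cmin,ss = C₀·f/(1−f) ≈ 20.970 × 0.4248/0.5752 ≈ 15.487 mcg/mL.
Trough 15.5 mcg/mL vs MEC 14 mcg/mL: adequate.

15.5 mcg/mL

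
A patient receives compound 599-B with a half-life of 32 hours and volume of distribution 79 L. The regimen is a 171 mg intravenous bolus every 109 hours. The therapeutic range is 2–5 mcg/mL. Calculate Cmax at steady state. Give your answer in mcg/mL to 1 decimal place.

Over one 109-h interval, 109/32 ≈ 3.4062 half-lives elapse, leaving f ≈ 0.0943 of each dose.
At steady state, accumulation factor R = 1/(1 − e^(−kτ)) ≈ 1.1041.
Each bolus raises the concentration by D/Vd = 171/79 ≈ 2.165 mcg/mL.
Cmax,ss = C₀/(1 − f) ≈ 2.165/0.9057 ≈ 2.390 mcg/mL.
Peak 2.4 mcg/mL vs MTC 5 mcg/mL: below toxic threshold.

2.4 mcg/mL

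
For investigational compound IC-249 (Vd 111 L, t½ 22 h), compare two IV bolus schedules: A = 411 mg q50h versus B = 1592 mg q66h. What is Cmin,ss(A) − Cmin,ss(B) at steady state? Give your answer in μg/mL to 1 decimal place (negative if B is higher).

Regimen A: f = (1/2)^(50/22) ≈ 0.2069; Cmin,ss = (411/111)·f/(1−f) ≈ 0.966 μg/mL.
Regimen B: f = (1/2)^(66/22) ≈ 0.1250; Cmin,ss = (1592/111)·f/(1−f) ≈ 2.049 μg/mL.
Difference ≈ 0.966 − 2.049 ≈ -1.083 μg/mL.

-1.1 μg/mL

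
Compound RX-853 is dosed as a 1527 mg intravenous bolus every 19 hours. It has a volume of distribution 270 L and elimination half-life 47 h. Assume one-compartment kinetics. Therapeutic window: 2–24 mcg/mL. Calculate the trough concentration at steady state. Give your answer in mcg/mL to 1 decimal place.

17.5 mcg/mL

k = ln2/t½ = ln2/47 ≈ 0.014748 h⁻¹; fraction remaining f = e^(−kτ) = e^(−0.014748×19) ≈ 0.7556.
Accumulation ratio R = 1/(1 − f) ≈ 1/0.2444 ≈ 4.0917.
Each bolus raises the concentration by D/Vd = 1527/270 ≈ 5.656 mcg/mL.
Cmax,ss = C₀/(1 − f) ≈ 5.656/0.2444 ≈ 23.142 mcg/mL.
One interval later, Cmin,ss = Cmax,ss·e^(−kτ) ≈ 23.142 × 0.7556 ≈ 17.486 mcg/mL.
Trough 17.5 mcg/mL vs MEC 2 mcg/mL: adequate.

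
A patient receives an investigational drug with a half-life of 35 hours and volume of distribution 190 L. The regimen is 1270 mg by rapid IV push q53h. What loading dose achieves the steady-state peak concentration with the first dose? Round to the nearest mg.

f = (1/2)^(53/35) ≈ 0.350070; accumulation ratio R = 1/(1−f) ≈ 1.53863.
Loading dose to hit Cmax,ss on first dose: D_load = D_maint·R ≈ 1270 × 1.53863 ≈ 1954.06 mg.

1954 mg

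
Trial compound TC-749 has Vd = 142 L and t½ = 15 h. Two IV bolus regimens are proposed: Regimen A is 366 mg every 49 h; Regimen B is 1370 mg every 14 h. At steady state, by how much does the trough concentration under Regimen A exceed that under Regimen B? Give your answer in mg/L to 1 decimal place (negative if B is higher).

Regimen A: f = (1/2)^(49/15) ≈ 0.1039; Cmin,ss = (366/142)·f/(1−f) ≈ 0.299 mg/L.
Regimen B: f = (1/2)^(14/15) ≈ 0.5236; Cmin,ss = (1370/142)·f/(1−f) ≈ 10.604 mg/L.
Difference ≈ 0.299 − 10.604 ≈ -10.305 mg/L.

-10.3 mg/L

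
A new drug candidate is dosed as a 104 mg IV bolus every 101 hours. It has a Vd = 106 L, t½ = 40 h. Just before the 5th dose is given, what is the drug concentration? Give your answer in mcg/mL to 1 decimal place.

f = (1/2)^(τ/t½) = (1/2)^(101/40) ≈ 0.1737.
C₀ = D/Vd = 104/106 ≈ 0.981 mcg/mL.
Before the 5th dose, 4 doses have been given. Superposition: Cmin = C₀·(f + f² + … + f^4).
≈ 0.981 × (0.1737 + 0.0302 + 0.0052 + 0.0009) ≈ 0.981 × 0.2100 ≈ 0.206 mcg/mL.

0.2 mcg/mL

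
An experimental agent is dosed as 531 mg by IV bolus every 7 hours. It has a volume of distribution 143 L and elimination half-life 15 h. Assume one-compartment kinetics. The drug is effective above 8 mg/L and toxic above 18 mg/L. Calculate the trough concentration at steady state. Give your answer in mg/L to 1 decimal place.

Over one 7-h interval, 7/15 ≈ 0.46667 half-lives elapse, leaving f ≈ 0.7236 of each dose.
Each bolus raises the concentration by D/Vd = 531/143 ≈ 3.713 mg/L.
Steady-state trough Cmin,ss = C₀·f/(1−f) ≈ 3.713 × 0.7236/0.2764 ≈ 9.720 mg/L.
Trough 9.7 mg/L vs MEC 8 mg/L: adequate.

9.7 mg/L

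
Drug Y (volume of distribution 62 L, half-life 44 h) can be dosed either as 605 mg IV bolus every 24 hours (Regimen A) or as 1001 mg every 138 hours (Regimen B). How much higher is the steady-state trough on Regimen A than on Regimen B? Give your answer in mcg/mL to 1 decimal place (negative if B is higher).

Regimen A: f = (1/2)^(24/44) ≈ 0.6852; Cmin,ss = (605/62)·f/(1−f) ≈ 21.240 mcg/mL.
Regimen B: f = (1/2)^(138/44) ≈ 0.1137; Cmin,ss = (1001/62)·f/(1−f) ≈ 2.071 mcg/mL.
Difference ≈ 21.240 − 2.071 ≈ 19.169 mcg/mL.

19.2 mcg/mL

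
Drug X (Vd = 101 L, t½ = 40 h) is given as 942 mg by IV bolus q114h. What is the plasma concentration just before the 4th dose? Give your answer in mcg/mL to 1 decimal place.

f = (1/2)^(τ/t½) = (1/2)^(114/40) ≈ 0.1387.
C₀ = D/Vd = 942/101 ≈ 9.327 mcg/mL.
Before the 4th dose, 3 doses have been given. Superposition: Cmin = C₀·(f + f² + … + f^3).
≈ 9.327 × (0.1387 + 0.0192 + 0.0027) ≈ 9.327 × 0.1606 ≈ 1.498 mcg/mL.

1.5 mcg/mL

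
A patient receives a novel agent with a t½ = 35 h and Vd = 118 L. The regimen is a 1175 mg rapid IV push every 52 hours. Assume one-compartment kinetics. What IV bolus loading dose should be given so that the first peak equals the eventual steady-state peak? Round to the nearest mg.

f = (1/2)^(52/35) ≈ 0.357072; accumulation ratio R = 1/(1−f) ≈ 1.55538.
Loading dose to hit Cmax,ss on first dose: D_load = D_maint·R ≈ 1175 × 1.55538 ≈ 1827.57 mg.

1828 mg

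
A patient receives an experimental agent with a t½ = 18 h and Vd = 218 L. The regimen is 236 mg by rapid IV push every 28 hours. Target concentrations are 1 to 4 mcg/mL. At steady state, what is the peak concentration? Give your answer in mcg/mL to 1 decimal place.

k = ln2/t½ = ln2/18 ≈ 0.038508 h⁻¹; fraction remaining f = e^(−kτ) = e^(−0.038508×28) ≈ 0.3402.
Accumulation ratio R = 1/(1 − f) ≈ 1/0.6598 ≈ 1.5156.
Each bolus raises the concentration by D/Vd = 236/218 ≈ 1.083 mcg/mL.
Steady-state peak Cmax,ss = C₀·R ≈ 1.083 × 1.5156 ≈ 1.641 mcg/mL.
Peak 1.6 mcg/mL vs MTC 4 mcg/mL: below toxic threshold.

1.6 mcg/mL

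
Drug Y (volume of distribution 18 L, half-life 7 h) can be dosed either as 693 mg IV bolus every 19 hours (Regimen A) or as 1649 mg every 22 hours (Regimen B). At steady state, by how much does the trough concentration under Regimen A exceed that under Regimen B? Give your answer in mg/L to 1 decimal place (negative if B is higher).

Regimen A: f = (1/2)^(19/7) ≈ 0.1524; Cmin,ss = (693/18)·f/(1−f) ≈ 6.922 mg/L.
Regimen B: f = (1/2)^(22/7) ≈ 0.1132; Cmin,ss = (1649/18)·f/(1−f) ≈ 11.694 mg/L.
Difference ≈ 6.922 − 11.694 ≈ -4.772 mg/L.

-4.8 mg/L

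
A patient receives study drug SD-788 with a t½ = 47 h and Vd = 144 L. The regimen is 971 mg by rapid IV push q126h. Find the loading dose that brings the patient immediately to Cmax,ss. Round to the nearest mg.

1150 mg

f = (1/2)^(126/47) ≈ 0.155949; accumulation ratio R = 1/(1−f) ≈ 1.18476.
Loading dose to hit Cmax,ss on first dose: D_load = D_maint·R ≈ 971 × 1.18476 ≈ 1150.40 mg.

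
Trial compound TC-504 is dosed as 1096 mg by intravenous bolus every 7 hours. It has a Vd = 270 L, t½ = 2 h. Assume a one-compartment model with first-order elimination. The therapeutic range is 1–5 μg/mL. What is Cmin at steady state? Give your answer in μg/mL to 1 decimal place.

Over one 7-h interval, 7/2 ≈ 3.5 half-lives elapse, leaving f ≈ 0.0884 of each dose.
Accumulation ratio R = 1/(1 − f) ≈ 1/0.9116 ≈ 1.0970.
Single-dose peak C₀ = D/Vd = 1096/270 ≈ 4.059 μg/mL.
Steady-state peak Cmax,ss = C₀·R ≈ 4.059 × 1.0970 ≈ 4.453 μg/mL.
Steady-state trough Cmin,ss = Cmax,ss·f ≈ 4.453 × 0.0884 ≈ 0.394 μg/mL.
Trough 0.4 μg/mL vs MEC 1 μg/mL: subtherapeutic.

0.4 μg/mL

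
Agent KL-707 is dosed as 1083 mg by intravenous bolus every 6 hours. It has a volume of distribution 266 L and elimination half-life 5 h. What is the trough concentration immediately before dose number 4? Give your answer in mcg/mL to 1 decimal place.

f = (1/2)^(τ/t½) = (1/2)^(6/5) ≈ 0.4353.
C₀ = D/Vd = 1083/266 ≈ 4.071 mcg/mL.
Before the 4th dose, 3 doses have been given. Superposition: Cmin = C₀·(f + f² + … + f^3).
≈ 4.071 × (0.4353 + 0.1895 + 0.0825) ≈ 4.071 × 0.7073 ≈ 2.879 mcg/mL.

2.9 mcg/mL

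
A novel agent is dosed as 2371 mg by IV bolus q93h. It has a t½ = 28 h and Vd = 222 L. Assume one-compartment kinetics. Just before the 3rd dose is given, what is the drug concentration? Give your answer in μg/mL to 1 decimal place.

f = (1/2)^(τ/t½) = (1/2)^(93/28) ≈ 0.1000.
C₀ = D/Vd = 2371/222 ≈ 10.680 μg/mL.
Before the 3rd dose, 2 doses have been given. Superposition: Cmin = C₀·(f + f²).
≈ 10.680 × (0.1000 + 0.0100) ≈ 10.680 × 0.1100 ≈ 1.175 μg/mL.

1.2 μg/mL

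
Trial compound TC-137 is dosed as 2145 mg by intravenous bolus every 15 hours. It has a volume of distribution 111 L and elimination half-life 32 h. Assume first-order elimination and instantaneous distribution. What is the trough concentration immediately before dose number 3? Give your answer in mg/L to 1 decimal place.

f = (1/2)^(τ/t½) = (1/2)^(15/32) ≈ 0.7226.
C₀ = D/Vd = 2145/111 ≈ 19.324 mg/L.
Before the 3rd dose, 2 doses have been given. Superposition: Cmin = C₀·(f + f²).
≈ 19.324 × (0.7226 + 0.5222) ≈ 19.324 × 1.2448 ≈ 24.055 mg/L.

24.1 mg/L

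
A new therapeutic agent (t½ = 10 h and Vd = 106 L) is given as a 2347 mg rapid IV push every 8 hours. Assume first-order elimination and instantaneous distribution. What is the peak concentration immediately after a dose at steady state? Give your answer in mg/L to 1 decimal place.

τ/t½ = 8/10 ≈ 0.8, so fraction remaining f = (1/2)^(8/10) ≈ 0.5743.
Accumulation ratio R = 1/(1 − f) ≈ 1/0.4257 ≈ 2.3491.
Single-dose peak C₀ = D/Vd = 2347/106 ≈ 22.142 mg/L.
Steady-state peak Cmax,ss = C₀·R ≈ 22.142 × 2.3491 ≈ 52.014 mg/L.

52.0 mg/L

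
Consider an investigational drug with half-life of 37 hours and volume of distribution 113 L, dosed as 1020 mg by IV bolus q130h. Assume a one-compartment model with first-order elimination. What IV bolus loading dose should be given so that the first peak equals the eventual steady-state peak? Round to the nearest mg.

1118 mg

f = (1/2)^(130/37) ≈ 0.087564; accumulation ratio R = 1/(1−f) ≈ 1.09597.
Loading dose to hit Cmax,ss on first dose: D_load = D_maint·R ≈ 1020 × 1.09597 ≈ 1117.89 mg.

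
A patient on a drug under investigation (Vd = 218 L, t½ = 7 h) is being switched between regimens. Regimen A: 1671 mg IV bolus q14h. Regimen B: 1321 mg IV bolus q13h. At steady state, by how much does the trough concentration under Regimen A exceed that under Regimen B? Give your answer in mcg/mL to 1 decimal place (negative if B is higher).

Regimen A: f = (1/2)^(14/7) ≈ 0.2500; Cmin,ss = (1671/218)·f/(1−f) ≈ 2.555 mcg/mL.
Regimen B: f = (1/2)^(13/7) ≈ 0.2760; Cmin,ss = (1321/218)·f/(1−f) ≈ 2.310 mcg/mL.
Difference ≈ 2.555 − 2.310 ≈ 0.245 mcg/mL.

0.2 mcg/mL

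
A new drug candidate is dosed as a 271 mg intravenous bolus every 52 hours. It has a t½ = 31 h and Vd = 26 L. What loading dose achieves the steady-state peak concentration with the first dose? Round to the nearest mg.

f = (1/2)^(52/31) ≈ 0.312641; accumulation ratio R = 1/(1−f) ≈ 1.45484.
Loading dose to hit Cmax,ss on first dose: D_load = D_maint·R ≈ 271 × 1.45484 ≈ 394.26 mg.

394 mg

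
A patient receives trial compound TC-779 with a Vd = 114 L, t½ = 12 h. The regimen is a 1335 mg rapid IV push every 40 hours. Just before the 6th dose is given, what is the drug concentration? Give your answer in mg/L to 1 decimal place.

1.3 mg/L

f = (1/2)^(τ/t½) = (1/2)^(40/12) ≈ 0.0992.
C₀ = D/Vd = 1335/114 ≈ 11.711 mg/L.
Before the 6th dose, 5 doses have been given. Superposition: Cmin = C₀·(f + f² + … + f^5).
≈ 11.711 × (0.0992 + 0.0098 + 0.0010 + 0.0001 + 0.0000) ≈ 11.711 × 0.1101 ≈ 1.289 mg/L.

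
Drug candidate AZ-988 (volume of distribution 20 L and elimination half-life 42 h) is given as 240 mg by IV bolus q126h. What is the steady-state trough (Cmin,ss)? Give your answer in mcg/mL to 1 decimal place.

τ = 126 h = 3 half-lives, so f = (1/2)^3 = 0.125.
At steady state, R = 1/(1 − 0.125) = 8/7.
Single-dose peak C₀ = D/Vd = 240/20 = 12 mcg/mL.
Steady-state peak Cmax,ss = C₀·R = 12 × 8/7 ≈ 13.714 mcg/mL.
Steady-state trough Cmin,ss = Cmax,ss·f ≈ 13.714 × 0.125 ≈ 1.714 mcg/mL.

1.7 mcg/mL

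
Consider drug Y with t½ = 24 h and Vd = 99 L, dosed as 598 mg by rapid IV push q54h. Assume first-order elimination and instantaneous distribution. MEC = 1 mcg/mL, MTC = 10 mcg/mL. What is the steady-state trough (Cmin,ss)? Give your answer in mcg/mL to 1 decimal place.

Over one 54-h interval, 54/24 ≈ 2.25 half-lives elapse, leaving f ≈ 0.2102 of each dose.
Accumulation ratio R = 1/(1 − f) ≈ 1/0.7898 ≈ 1.2661.
Single-dose peak C₀ = D/Vd = 598/99 ≈ 6.040 mcg/mL.
Steady-state peak Cmax,ss = C₀·R ≈ 6.040 × 1.2661 ≈ 7.647 mcg/mL.
Steady-state trough Cmin,ss = Cmax,ss·f ≈ 7.647 × 0.2102 ≈ 1.607 mcg/mL.
Trough 1.6 mcg/mL vs MEC 1 mcg/mL: adequate.

1.6 mcg/mL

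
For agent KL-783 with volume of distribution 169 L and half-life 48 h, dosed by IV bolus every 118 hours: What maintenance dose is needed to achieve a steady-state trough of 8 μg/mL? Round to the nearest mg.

τ/t½ = 118/48 ≈ 2.4583, so f = (1/2)^(118/48) ≈ 0.181957.
Cmin,ss = (D/Vd)·f/(1−f), so D = Cmin,ss·Vd·(1−f)/f.
D = 8 × 169 × (1−f)/f ≈ 8 × 169 × 4.49580 ≈ 6078.32 mg.

6078 mg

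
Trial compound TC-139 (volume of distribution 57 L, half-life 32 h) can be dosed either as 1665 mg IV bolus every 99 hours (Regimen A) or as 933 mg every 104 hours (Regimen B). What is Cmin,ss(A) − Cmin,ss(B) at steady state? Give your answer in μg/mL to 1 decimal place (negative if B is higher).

2.0 μg/mL

Regimen A: f = (1/2)^(99/32) ≈ 0.1171; Cmin,ss = (1665/57)·f/(1−f) ≈ 3.874 μg/mL.
Regimen B: f = (1/2)^(104/32) ≈ 0.1051; Cmin,ss = (933/57)·f/(1−f) ≈ 1.922 μg/mL.
Difference ≈ 3.874 − 1.922 ≈ 1.952 μg/mL.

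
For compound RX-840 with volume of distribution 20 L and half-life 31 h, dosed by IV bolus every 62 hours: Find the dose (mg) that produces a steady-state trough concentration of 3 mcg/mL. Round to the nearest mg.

180 mg

τ/t½ = 62/31 ≈ 2, so f = (1/2)^(62/31) ≈ 0.250000.
Cmin,ss = (D/Vd)·f/(1−f), so D = Cmin,ss·Vd·(1−f)/f.
D = 3 × 20 × (1−f)/f ≈ 3 × 20 × 3.00000 ≈ 180.00 mg.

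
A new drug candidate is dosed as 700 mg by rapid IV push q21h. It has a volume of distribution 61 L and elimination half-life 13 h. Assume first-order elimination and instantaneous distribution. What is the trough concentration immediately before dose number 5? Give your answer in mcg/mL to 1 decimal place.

5.5 mcg/mL

f = (1/2)^(τ/t½) = (1/2)^(21/13) ≈ 0.3264.
C₀ = D/Vd = 700/61 ≈ 11.475 mcg/mL.
Before the 5th dose, 4 doses have been given. Superposition: Cmin = C₀·(f + f² + … + f^4).
≈ 11.475 × (0.3264 + 0.1065 + 0.0348 + 0.0114) ≈ 11.475 × 0.4791 ≈ 5.498 mcg/mL.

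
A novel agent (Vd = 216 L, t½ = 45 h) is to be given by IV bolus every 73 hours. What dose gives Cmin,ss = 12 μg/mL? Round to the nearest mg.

5387 mg

τ/t½ = 73/45 ≈ 1.6222, so f = (1/2)^(73/45) ≈ 0.324835.
Cmin,ss = (D/Vd)·f/(1−f), so D = Cmin,ss·Vd·(1−f)/f.
D = 12 × 216 × (1−f)/f ≈ 12 × 216 × 2.07849 ≈ 5387.45 mg.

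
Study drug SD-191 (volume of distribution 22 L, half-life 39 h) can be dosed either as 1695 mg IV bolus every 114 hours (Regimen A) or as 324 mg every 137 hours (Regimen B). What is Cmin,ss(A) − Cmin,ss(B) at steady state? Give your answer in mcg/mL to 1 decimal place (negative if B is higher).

10.3 mcg/mL

Regimen A: f = (1/2)^(114/39) ≈ 0.1318; Cmin,ss = (1695/22)·f/(1−f) ≈ 11.696 mcg/mL.
Regimen B: f = (1/2)^(137/39) ≈ 0.0876; Cmin,ss = (324/22)·f/(1−f) ≈ 1.414 mcg/mL.
Difference ≈ 11.696 − 1.414 ≈ 10.282 mcg/mL.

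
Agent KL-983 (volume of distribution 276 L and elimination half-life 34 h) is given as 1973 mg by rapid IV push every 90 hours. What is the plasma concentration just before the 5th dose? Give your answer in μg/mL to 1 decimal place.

f = (1/2)^(τ/t½) = (1/2)^(90/34) ≈ 0.1596.
C₀ = D/Vd = 1973/276 ≈ 7.149 μg/mL.
Before the 5th dose, 4 doses have been given. Superposition: Cmin = C₀·(f + f² + … + f^4).
≈ 7.149 × (0.1596 + 0.0255 + 0.0041 + 0.0006) ≈ 7.149 × 0.1898 ≈ 1.357 μg/mL.

1.4 μg/mL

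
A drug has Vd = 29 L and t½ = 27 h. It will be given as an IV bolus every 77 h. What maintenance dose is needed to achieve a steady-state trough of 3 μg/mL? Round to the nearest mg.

541 mg

τ/t½ = 77/27 ≈ 2.8519, so f = (1/2)^(77/27) ≈ 0.138518.
Cmin,ss = (D/Vd)·f/(1−f), so D = Cmin,ss·Vd·(1−f)/f.
D = 3 × 29 × (1−f)/f ≈ 3 × 29 × 6.21928 ≈ 541.08 mg.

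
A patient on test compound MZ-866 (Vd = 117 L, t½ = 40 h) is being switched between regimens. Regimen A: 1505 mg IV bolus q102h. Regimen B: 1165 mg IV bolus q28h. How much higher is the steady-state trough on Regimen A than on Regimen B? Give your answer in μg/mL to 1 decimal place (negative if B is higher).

Regimen A: f = (1/2)^(102/40) ≈ 0.1708; Cmin,ss = (1505/117)·f/(1−f) ≈ 2.650 μg/mL.
Regimen B: f = (1/2)^(28/40) ≈ 0.6156; Cmin,ss = (1165/117)·f/(1−f) ≈ 15.946 μg/mL.
Difference ≈ 2.650 − 15.946 ≈ -13.296 μg/mL.

-13.3 μg/mL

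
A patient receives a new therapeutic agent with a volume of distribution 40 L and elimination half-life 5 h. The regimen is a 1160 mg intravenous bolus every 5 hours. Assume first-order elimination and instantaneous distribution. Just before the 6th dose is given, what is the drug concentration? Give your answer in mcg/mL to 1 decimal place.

28.1 mcg/mL

f = (1/2)^(τ/t½) = (1/2)^(5/5) ≈ 0.5000.
C₀ = D/Vd = 1160/40 ≈ 29.000 mcg/mL.
Before the 6th dose, 5 doses have been given. Superposition: Cmin = C₀·(f + f² + … + f^5).
≈ 29.000 × (0.5000 + 0.2500 + 0.1250 + 0.0625 + 0.0313) ≈ 29.000 × 0.9688 ≈ 28.095 mcg/mL.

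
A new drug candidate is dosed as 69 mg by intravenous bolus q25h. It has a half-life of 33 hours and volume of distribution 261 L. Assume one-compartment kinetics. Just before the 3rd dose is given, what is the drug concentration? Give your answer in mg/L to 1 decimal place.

f = (1/2)^(τ/t½) = (1/2)^(25/33) ≈ 0.5915.
C₀ = D/Vd = 69/261 ≈ 0.264 mg/L.
Before the 3rd dose, 2 doses have been given. Superposition: Cmin = C₀·(f + f²).
≈ 0.264 × (0.5915 + 0.3499) ≈ 0.264 × 0.9414 ≈ 0.249 mg/L.

0.2 mg/L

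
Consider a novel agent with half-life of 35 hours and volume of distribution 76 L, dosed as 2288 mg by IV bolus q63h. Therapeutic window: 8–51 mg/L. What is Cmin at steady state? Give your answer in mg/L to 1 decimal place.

12.1 mg/L

k = ln2/t½ = ln2/35 ≈ 0.019804 h⁻¹; fraction remaining f = e^(−kτ) = e^(−0.019804×63) ≈ 0.2872.
At steady state, accumulation factor R = 1/(1 − e^(−kτ)) ≈ 1.4029.
Single-dose peak C₀ = D/Vd = 2288/76 ≈ 30.105 mg/L.
Steady-state peak Cmax,ss = C₀·R ≈ 30.105 × 1.4029 ≈ 42.234 mg/L.
One interval later, Cmin,ss = Cmax,ss·e^(−kτ) ≈ 42.234 × 0.2872 ≈ 12.130 mg/L.
Trough 12.1 mg/L vs MEC 8 mg/L: adequate.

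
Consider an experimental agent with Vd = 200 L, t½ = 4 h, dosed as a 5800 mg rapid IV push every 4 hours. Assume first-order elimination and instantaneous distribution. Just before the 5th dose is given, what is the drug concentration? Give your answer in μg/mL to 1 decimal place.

f = (1/2)^(τ/t½) = (1/2)^(4/4) ≈ 0.5000.
C₀ = D/Vd = 5800/200 ≈ 29.000 μg/mL.
Before the 5th dose, 4 doses have been given. Superposition: Cmin = C₀·(f + f² + … + f^4).
≈ 29.000 × (0.5000 + 0.2500 + 0.1250 + 0.0625) ≈ 29.000 × 0.9375 ≈ 27.188 μg/mL.

27.2 μg/mL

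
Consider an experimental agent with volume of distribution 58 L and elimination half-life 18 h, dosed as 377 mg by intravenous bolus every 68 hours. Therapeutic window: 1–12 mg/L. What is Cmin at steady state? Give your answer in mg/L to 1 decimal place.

k = ln2/t½ = ln2/18 ≈ 0.038508 h⁻¹; fraction remaining f = e^(−kτ) = e^(−0.038508×68) ≈ 0.0729.
At steady state, accumulation factor R = 1/(1 − e^(−kτ)) ≈ 1.0786.
Single-dose peak C₀ = D/Vd = 377/58 ≈ 6.500 mg/L.
Cmax,ss = C₀/(1 − f) ≈ 6.500/0.9271 ≈ 7.011 mg/L.
One interval later, Cmin,ss = Cmax,ss·e^(−kτ) ≈ 7.011 × 0.0729 ≈ 0.511 mg/L.
Trough 0.5 mg/L vs MEC 1 mg/L: subtherapeutic.

0.5 mg/L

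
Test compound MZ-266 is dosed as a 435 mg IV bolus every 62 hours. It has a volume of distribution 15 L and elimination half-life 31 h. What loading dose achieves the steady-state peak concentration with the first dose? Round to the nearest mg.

f = (1/2)^(62/31) ≈ 0.250000; accumulation ratio R = 1/(1−f) ≈ 1.33333.
Loading dose to hit Cmax,ss on first dose: D_load = D_maint·R ≈ 435 × 1.33333 ≈ 580.00 mg.

580 mg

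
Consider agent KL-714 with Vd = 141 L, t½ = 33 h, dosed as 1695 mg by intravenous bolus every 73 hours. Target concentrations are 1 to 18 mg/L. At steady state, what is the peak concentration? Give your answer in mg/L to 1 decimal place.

15.3 mg/L

τ/t½ = 73/33 ≈ 2.2121, so fraction remaining f = (1/2)^(73/33) ≈ 0.2158.
At steady state, accumulation factor R = 1/(1 − e^(−kτ)) ≈ 1.2752.
Each bolus raises the concentration by D/Vd = 1695/141 ≈ 12.021 mg/L.
Steady-state peak Cmax,ss = C₀·R ≈ 12.021 × 1.2752 ≈ 15.329 mg/L.
Peak 15.3 mg/L vs MTC 18 mg/L: below toxic threshold.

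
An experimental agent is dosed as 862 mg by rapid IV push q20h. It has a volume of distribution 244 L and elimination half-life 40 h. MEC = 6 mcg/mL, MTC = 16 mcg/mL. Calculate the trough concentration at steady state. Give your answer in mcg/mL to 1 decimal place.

k = ln2/t½ = ln2/40 ≈ 0.017329 h⁻¹; fraction remaining f = e^(−kτ) = e^(−0.017329×20) ≈ 0.7071.
Single-dose peak C₀ = D/Vd = 862/244 ≈ 3.533 mcg/mL.
Steady-state trough Cmin,ss = C₀·f/(1−f) ≈ 3.533 × 0.7071/0.2929 ≈ 8.529 mcg/mL.
Trough 8.5 mcg/mL vs MEC 6 mcg/mL: adequate.

8.5 mcg/mL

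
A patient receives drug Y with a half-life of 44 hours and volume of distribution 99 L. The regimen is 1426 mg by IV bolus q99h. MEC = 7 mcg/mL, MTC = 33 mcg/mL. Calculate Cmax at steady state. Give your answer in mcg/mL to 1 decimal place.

Over one 99-h interval, 99/44 ≈ 2.25 half-lives elapse, leaving f ≈ 0.2102 of each dose.
Accumulation ratio R = 1/(1 − f) ≈ 1/0.7898 ≈ 1.2661.
Each bolus raises the concentration by D/Vd = 1426/99 ≈ 14.404 mcg/mL.
Steady-state peak Cmax,ss = C₀·R ≈ 14.404 × 1.2661 ≈ 18.237 mcg/mL.
Peak 18.2 mcg/mL vs MTC 33 mcg/mL: below toxic threshold.

18.2 mcg/mL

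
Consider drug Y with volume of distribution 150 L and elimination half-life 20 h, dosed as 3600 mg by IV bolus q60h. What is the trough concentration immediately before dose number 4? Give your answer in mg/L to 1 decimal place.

f = (1/2)^(τ/t½) = (1/2)^(60/20) ≈ 0.1250.
C₀ = D/Vd = 3600/150 ≈ 24.000 mg/L.
Before the 4th dose, 3 doses have been given. Superposition: Cmin = C₀·(f + f² + … + f^3).
≈ 24.000 × (0.1250 + 0.0156 + 0.0020) ≈ 24.000 × 0.1426 ≈ 3.422 mg/L.

3.4 mg/L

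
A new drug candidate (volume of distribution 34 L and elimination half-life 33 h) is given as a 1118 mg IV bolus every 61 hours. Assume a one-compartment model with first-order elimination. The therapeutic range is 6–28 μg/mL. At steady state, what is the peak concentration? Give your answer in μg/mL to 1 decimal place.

Over one 61-h interval, 61/33 ≈ 1.8485 half-lives elapse, leaving f ≈ 0.2777 of each dose.
Accumulation ratio R = 1/(1 − f) ≈ 1/0.7223 ≈ 1.3845.
Each bolus raises the concentration by D/Vd = 1118/34 ≈ 32.882 μg/mL.
Steady-state peak Cmax,ss = C₀·R ≈ 32.882 × 1.3845 ≈ 45.525 μg/mL.
Peak 45.5 μg/mL vs MTC 28 μg/mL: exceeds toxic threshold.

45.5 μg/mL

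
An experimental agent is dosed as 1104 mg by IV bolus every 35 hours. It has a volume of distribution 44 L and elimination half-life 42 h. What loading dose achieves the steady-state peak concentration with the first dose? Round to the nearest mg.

f = (1/2)^(35/42) ≈ 0.561231; accumulation ratio R = 1/(1−f) ≈ 2.27910.
Loading dose to hit Cmax,ss on first dose: D_load = D_maint·R ≈ 1104 × 2.27910 ≈ 2516.13 mg.

2516 mg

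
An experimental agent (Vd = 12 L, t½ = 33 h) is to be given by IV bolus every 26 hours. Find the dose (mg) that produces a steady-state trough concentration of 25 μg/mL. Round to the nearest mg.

τ/t½ = 26/33 ≈ 0.78788, so f = (1/2)^(26/33) ≈ 0.579195.
Cmin,ss = (D/Vd)·f/(1−f), so D = Cmin,ss·Vd·(1−f)/f.
D = 25 × 12 × (1−f)/f ≈ 25 × 12 × 0.72653 ≈ 217.96 mg.

218 mg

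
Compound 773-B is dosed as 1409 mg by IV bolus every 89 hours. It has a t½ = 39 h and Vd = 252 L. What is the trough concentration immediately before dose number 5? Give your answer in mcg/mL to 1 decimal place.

f = (1/2)^(τ/t½) = (1/2)^(89/39) ≈ 0.2056.
C₀ = D/Vd = 1409/252 ≈ 5.591 mcg/mL.
Before the 5th dose, 4 doses have been given. Superposition: Cmin = C₀·(f + f² + … + f^4).
≈ 5.591 × (0.2056 + 0.0423 + 0.0087 + 0.0018) ≈ 5.591 × 0.2584 ≈ 1.445 mcg/mL.

1.4 mcg/mL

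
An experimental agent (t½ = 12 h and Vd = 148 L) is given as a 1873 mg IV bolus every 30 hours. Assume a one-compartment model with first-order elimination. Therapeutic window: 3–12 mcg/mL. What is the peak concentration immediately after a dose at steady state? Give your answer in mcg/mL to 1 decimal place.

15.4 mcg/mL

Over one 30-h interval, 30/12 ≈ 2.5 half-lives elapse, leaving f ≈ 0.1768 of each dose.
At steady state, accumulation factor R = 1/(1 − e^(−kτ)) ≈ 1.2148.
Each bolus raises the concentration by D/Vd = 1873/148 ≈ 12.655 mcg/mL.
Steady-state peak Cmax,ss = C₀·R ≈ 12.655 × 1.2148 ≈ 15.373 mcg/mL.
Peak 15.4 mcg/mL vs MTC 12 mcg/mL: exceeds toxic threshold.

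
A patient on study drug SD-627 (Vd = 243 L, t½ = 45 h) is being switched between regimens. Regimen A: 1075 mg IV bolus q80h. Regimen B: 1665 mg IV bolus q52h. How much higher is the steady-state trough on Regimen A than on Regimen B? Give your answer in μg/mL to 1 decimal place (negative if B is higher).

-3.8 μg/mL

Regimen A: f = (1/2)^(80/45) ≈ 0.2916; Cmin,ss = (1075/243)·f/(1−f) ≈ 1.821 μg/mL.
Regimen B: f = (1/2)^(52/45) ≈ 0.4489; Cmin,ss = (1665/243)·f/(1−f) ≈ 5.581 μg/mL.
Difference ≈ 1.821 − 5.581 ≈ -3.760 μg/mL.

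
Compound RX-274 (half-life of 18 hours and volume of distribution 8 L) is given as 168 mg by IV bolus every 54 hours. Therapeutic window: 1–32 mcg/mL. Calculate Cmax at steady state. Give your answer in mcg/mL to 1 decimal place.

24.0 mcg/mL

The dosing interval is 3 half-lives, so f = 2^(−3) = 0.125.
Accumulation ratio R = 1/(1 − f) = 1/0.875 = 8/7.
Single-dose peak C₀ = D/Vd = 168/8 = 21 mcg/mL.
Steady-state peak Cmax,ss = C₀·R = 21 × 8/7 ≈ 24.000 mcg/mL.
Peak 24.0 mcg/mL vs MTC 32 mcg/mL: below toxic threshold.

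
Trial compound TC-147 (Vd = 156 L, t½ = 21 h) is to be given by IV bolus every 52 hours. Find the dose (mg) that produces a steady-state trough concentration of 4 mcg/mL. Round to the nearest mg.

2848 mg

τ/t½ = 52/21 ≈ 2.4762, so f = (1/2)^(52/21) ≈ 0.179718.
Cmin,ss = (D/Vd)·f/(1−f), so D = Cmin,ss·Vd·(1−f)/f.
D = 4 × 156 × (1−f)/f ≈ 4 × 156 × 4.56427 ≈ 2848.10 mg.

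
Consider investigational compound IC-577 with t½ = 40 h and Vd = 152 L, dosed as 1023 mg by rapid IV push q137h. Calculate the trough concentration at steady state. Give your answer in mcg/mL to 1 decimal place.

0.7 mcg/mL

Over one 137-h interval, 137/40 ≈ 3.425 half-lives elapse, leaving f ≈ 0.0931 of each dose.
Accumulation ratio R = 1/(1 − f) ≈ 1/0.9069 ≈ 1.1027.
Single-dose peak C₀ = D/Vd = 1023/152 ≈ 6.730 mcg/mL.
Cmax,ss = C₀/(1 − f) ≈ 6.730/0.9069 ≈ 7.421 mcg/mL.
One interval later, Cmin,ss = Cmax,ss·e^(−kτ) ≈ 7.421 × 0.0931 ≈ 0.691 mcg/mL.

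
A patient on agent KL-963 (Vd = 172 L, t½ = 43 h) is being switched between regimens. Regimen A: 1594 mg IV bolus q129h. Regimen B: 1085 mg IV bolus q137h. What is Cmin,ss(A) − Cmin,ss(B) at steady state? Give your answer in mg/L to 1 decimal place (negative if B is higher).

Regimen A: f = (1/2)^(129/43) ≈ 0.1250; Cmin,ss = (1594/172)·f/(1−f) ≈ 1.324 mg/L.
Regimen B: f = (1/2)^(137/43) ≈ 0.1099; Cmin,ss = (1085/172)·f/(1−f) ≈ 0.779 mg/L.
Difference ≈ 1.324 − 0.779 ≈ 0.545 mg/L.

0.5 mg/L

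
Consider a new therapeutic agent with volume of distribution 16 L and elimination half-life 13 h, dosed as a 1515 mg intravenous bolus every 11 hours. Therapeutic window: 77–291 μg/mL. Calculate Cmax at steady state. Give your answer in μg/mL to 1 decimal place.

Over one 11-h interval, 11/13 ≈ 0.84615 half-lives elapse, leaving f ≈ 0.5563 of each dose.
At steady state, accumulation factor R = 1/(1 − e^(−kτ)) ≈ 2.2538.
Single-dose peak C₀ = D/Vd = 1515/16 ≈ 94.688 μg/mL.
Steady-state peak Cmax,ss = C₀·R ≈ 94.688 × 2.2538 ≈ 213.408 μg/mL.
Peak 213.4 μg/mL vs MTC 291 μg/mL: below toxic threshold.

213.4 μg/mL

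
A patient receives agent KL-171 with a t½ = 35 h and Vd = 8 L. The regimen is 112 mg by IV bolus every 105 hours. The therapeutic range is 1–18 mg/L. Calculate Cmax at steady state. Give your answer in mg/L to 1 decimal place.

τ = 105 h = 3 half-lives, so f = (1/2)^3 = 0.125.
Accumulation ratio R = 1/(1 − f) = 1/0.875 = 8/7.
Single-dose peak C₀ = D/Vd = 112/8 = 14 mg/L.
Steady-state peak Cmax,ss = C₀·R = 14 × 8/7 ≈ 16.000 mg/L.
Peak 16.0 mg/L vs MTC 18 mg/L: below toxic threshold.

16.0 mg/L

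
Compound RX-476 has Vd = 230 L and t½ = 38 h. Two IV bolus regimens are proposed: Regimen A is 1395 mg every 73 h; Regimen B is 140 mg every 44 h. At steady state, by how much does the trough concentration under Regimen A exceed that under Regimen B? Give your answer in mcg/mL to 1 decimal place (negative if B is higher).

Regimen A: f = (1/2)^(73/38) ≈ 0.2641; Cmin,ss = (1395/230)·f/(1−f) ≈ 2.177 mcg/mL.
Regimen B: f = (1/2)^(44/38) ≈ 0.4482; Cmin,ss = (140/230)·f/(1−f) ≈ 0.494 mcg/mL.
Difference ≈ 2.177 − 0.494 ≈ 1.683 mcg/mL.

1.7 mcg/mL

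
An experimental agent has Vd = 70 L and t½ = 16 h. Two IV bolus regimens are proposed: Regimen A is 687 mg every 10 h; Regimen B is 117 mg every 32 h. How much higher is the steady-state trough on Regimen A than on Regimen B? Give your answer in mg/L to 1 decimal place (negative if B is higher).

17.5 mg/L

Regimen A: f = (1/2)^(10/16) ≈ 0.6484; Cmin,ss = (687/70)·f/(1−f) ≈ 18.099 mg/L.
Regimen B: f = (1/2)^(32/16) ≈ 0.2500; Cmin,ss = (117/70)·f/(1−f) ≈ 0.557 mg/L.
Difference ≈ 18.099 − 0.557 ≈ 17.542 mg/L.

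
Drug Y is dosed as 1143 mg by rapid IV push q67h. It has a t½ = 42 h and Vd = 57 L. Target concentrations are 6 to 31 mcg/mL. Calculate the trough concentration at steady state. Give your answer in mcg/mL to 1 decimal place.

k = ln2/t½ = ln2/42 ≈ 0.016504 h⁻¹; fraction remaining f = e^(−kτ) = e^(−0.016504×67) ≈ 0.3310.
Accumulation ratio R = 1/(1 − f) ≈ 1/0.6690 ≈ 1.4948.
Single-dose peak C₀ = D/Vd = 1143/57 ≈ 20.053 mcg/mL.
Cmax,ss = C₀/(1 − f) ≈ 20.053/0.6690 ≈ 29.975 mcg/mL.
One interval later, Cmin,ss = Cmax,ss·e^(−kτ) ≈ 29.975 × 0.3310 ≈ 9.922 mcg/mL.
Trough 9.9 mcg/mL vs MEC 6 mcg/mL: adequate.

9.9 mcg/mL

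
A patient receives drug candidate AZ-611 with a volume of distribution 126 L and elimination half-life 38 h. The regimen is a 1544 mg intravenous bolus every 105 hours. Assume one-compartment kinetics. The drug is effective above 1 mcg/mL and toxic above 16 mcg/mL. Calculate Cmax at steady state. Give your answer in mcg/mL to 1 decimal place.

τ/t½ = 105/38 ≈ 2.7632, so fraction remaining f = (1/2)^(105/38) ≈ 0.1473.
At steady state, accumulation factor R = 1/(1 − e^(−kτ)) ≈ 1.1727.
Each bolus raises the concentration by D/Vd = 1544/126 ≈ 12.254 mcg/mL.
Steady-state peak Cmax,ss = C₀·R ≈ 12.254 × 1.1727 ≈ 14.370 mcg/mL.
Peak 14.4 mcg/mL vs MTC 16 mcg/mL: below toxic threshold.

14.4 mcg/mL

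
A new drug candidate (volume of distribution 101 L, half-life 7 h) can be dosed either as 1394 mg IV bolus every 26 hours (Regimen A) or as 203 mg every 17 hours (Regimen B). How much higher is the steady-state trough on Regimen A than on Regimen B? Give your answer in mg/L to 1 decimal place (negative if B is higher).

0.7 mg/L

Regimen A: f = (1/2)^(26/7) ≈ 0.0762; Cmin,ss = (1394/101)·f/(1−f) ≈ 1.138 mg/L.
Regimen B: f = (1/2)^(17/7) ≈ 0.1857; Cmin,ss = (203/101)·f/(1−f) ≈ 0.458 mg/L.
Difference ≈ 1.138 − 0.458 ≈ 0.680 mg/L.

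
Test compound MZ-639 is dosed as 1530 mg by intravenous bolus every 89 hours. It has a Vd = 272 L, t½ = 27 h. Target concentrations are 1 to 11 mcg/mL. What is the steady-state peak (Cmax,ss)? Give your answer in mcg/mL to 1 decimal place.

6.3 mcg/mL

Over one 89-h interval, 89/27 ≈ 3.2963 half-lives elapse, leaving f ≈ 0.1018 of each dose.
At steady state, accumulation factor R = 1/(1 − e^(−kτ)) ≈ 1.1133.
Each bolus raises the concentration by D/Vd = 1530/272 ≈ 5.625 mcg/mL.
Steady-state peak Cmax,ss = C₀·R ≈ 5.625 × 1.1133 ≈ 6.262 mcg/mL.
Peak 6.3 mcg/mL vs MTC 11 mcg/mL: below toxic threshold.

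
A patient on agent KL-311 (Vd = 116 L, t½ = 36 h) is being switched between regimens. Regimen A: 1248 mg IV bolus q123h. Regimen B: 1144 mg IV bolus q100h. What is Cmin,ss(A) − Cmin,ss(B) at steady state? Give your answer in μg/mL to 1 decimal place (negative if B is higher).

-0.6 μg/mL

Regimen A: f = (1/2)^(123/36) ≈ 0.0936; Cmin,ss = (1248/116)·f/(1−f) ≈ 1.111 μg/mL.
Regimen B: f = (1/2)^(100/36) ≈ 0.1458; Cmin,ss = (1144/116)·f/(1−f) ≈ 1.683 μg/mL.
Difference ≈ 1.111 − 1.683 ≈ -0.572 μg/mL.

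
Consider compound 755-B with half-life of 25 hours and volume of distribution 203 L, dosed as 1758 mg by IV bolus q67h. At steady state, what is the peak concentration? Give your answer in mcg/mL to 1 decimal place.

10.3 mcg/mL

k = ln2/t½ = ln2/25 ≈ 0.027726 h⁻¹; fraction remaining f = e^(−kτ) = e^(−0.027726×67) ≈ 0.1560.
At steady state, accumulation factor R = 1/(1 − e^(−kτ)) ≈ 1.1848.
Each bolus raises the concentration by D/Vd = 1758/203 ≈ 8.660 mcg/mL.
Steady-state peak Cmax,ss = C₀·R ≈ 8.660 × 1.1848 ≈ 10.260 mcg/mL.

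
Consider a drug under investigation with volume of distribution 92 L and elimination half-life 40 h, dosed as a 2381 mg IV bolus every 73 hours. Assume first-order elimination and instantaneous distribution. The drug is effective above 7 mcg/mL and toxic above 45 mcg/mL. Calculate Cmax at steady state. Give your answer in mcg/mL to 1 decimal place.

36.1 mcg/mL

Over one 73-h interval, 73/40 ≈ 1.825 half-lives elapse, leaving f ≈ 0.2822 of each dose.
Accumulation ratio R = 1/(1 − f) ≈ 1/0.7178 ≈ 1.3931.
Each bolus raises the concentration by D/Vd = 2381/92 ≈ 25.880 mcg/mL.
Steady-state peak Cmax,ss = C₀·R ≈ 25.880 × 1.3931 ≈ 36.053 mcg/mL.
Peak 36.1 mcg/mL vs MTC 45 mcg/mL: below toxic threshold.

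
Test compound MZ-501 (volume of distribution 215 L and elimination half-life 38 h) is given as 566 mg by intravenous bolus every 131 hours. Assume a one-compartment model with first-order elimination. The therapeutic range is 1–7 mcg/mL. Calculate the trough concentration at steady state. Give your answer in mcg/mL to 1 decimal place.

k = ln2/t½ = ln2/38 ≈ 0.018241 h⁻¹; fraction remaining f = e^(−kτ) = e^(−0.018241×131) ≈ 0.0917.
At steady state, accumulation factor R = 1/(1 − e^(−kτ)) ≈ 1.1010.
Each bolus raises the concentration by D/Vd = 566/215 ≈ 2.633 mcg/mL.
Steady-state peak Cmax,ss = C₀·R ≈ 2.633 × 1.1010 ≈ 2.899 mcg/mL.
One interval later, Cmin,ss = Cmax,ss·e^(−kτ) ≈ 2.899 × 0.0917 ≈ 0.266 mcg/mL.
Trough 0.3 mcg/mL vs MEC 1 mcg/mL: subtherapeutic.

0.3 mcg/mL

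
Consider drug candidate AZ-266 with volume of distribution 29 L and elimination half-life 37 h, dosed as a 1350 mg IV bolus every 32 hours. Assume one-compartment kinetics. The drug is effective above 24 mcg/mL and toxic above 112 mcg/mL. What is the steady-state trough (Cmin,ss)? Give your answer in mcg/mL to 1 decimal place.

56.7 mcg/mL

τ/t½ = 32/37 ≈ 0.86486, so fraction remaining f = (1/2)^(32/37) ≈ 0.5491.
Accumulation ratio R = 1/(1 − f) ≈ 1/0.4509 ≈ 2.2178.
Each bolus raises the concentration by D/Vd = 1350/29 ≈ 46.552 mcg/mL.
Cmax,ss = C₀/(1 − f) ≈ 46.552/0.4509 ≈ 103.242 mcg/mL.
Steady-state trough Cmin,ss = Cmax,ss·f ≈ 103.242 × 0.5491 ≈ 56.690 mcg/mL.
Trough 56.7 mcg/mL vs MEC 24 mcg/mL: adequate.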